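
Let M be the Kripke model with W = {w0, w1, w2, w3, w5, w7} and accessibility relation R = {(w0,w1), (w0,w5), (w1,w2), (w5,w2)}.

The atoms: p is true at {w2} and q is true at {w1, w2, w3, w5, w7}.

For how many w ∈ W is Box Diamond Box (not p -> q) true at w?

w0: successors {w1, w5}; Diamond Box (not p -> q) there: w1:T, w5:T. ✓
w1: successors {w2}; Diamond Box (not p -> q) there: w2:F. ✗
w2: no successors, so Box Diamond Box (not p -> q) holds vacuously. ✓
w3: no successors, so Box Diamond Box (not p -> q) holds vacuously. ✓
w5: successors {w2}; Diamond Box (not p -> q) there: w2:F. ✗
w7: no successors, so Box Diamond Box (not p -> q) holds vacuously. ✓
Satisfying worlds: {w0, w2, w3, w7}.

4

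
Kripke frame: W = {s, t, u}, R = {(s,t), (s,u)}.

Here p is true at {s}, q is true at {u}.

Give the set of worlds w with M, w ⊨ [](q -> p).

s: successors {t, u}; q -> p there: t:T, u:F. ✗
t: no successors, so [](q -> p) holds vacuously. ✓
u: no successors, so [](q -> p) holds vacuously. ✓

{t, u}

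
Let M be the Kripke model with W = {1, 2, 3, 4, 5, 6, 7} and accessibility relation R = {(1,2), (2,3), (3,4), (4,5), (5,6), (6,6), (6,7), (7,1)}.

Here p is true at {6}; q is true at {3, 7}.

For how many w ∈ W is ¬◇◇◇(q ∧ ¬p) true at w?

3

1: ◇◇◇(q ∧ ¬p) is F. ✓
2: ◇◇◇(q ∧ ¬p) is F. ✓
3: ◇◇◇(q ∧ ¬p) is F. ✓
4: ◇◇◇(q ∧ ¬p) is T. ✗
5: ◇◇◇(q ∧ ¬p) is T. ✗
6: ◇◇◇(q ∧ ¬p) is T. ✗
7: ◇◇◇(q ∧ ¬p) is T. ✗
Satisfying worlds: {1, 2, 3}.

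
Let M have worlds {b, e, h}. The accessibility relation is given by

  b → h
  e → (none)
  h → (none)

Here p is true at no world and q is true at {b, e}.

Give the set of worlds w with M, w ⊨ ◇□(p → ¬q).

b: successors {h}; □(p → ¬q) there: h:T. ✓
e: no successors, so ◇□(p → ¬q) fails. ✗
h: no successors, so ◇□(p → ¬q) fails. ✗

{b}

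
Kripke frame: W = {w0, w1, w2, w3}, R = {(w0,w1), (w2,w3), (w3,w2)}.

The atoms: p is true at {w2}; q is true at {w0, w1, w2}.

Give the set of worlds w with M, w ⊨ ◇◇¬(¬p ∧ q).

w0: successors {w1}; ◇¬(¬p ∧ q) there: w1:F. ✗
w1: no successors, so ◇◇¬(¬p ∧ q) fails. ✗
w2: successors {w3}; ◇¬(¬p ∧ q) there: w3:T. ✓
w3: successors {w2}; ◇¬(¬p ∧ q) there: w2:T. ✓

{w2, w3}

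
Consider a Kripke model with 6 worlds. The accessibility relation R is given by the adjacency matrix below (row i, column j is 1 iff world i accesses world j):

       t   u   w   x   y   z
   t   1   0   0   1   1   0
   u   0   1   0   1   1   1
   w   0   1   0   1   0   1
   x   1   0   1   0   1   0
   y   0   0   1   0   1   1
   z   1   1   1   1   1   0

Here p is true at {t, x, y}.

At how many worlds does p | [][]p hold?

t: p is T, [][]p is F. ✓
u: p is F, [][]p is F. ✗
w: p is F, [][]p is F. ✗
x: p is T, [][]p is F. ✓
y: p is T, [][]p is F. ✓
z: p is F, [][]p is F. ✗
Satisfying worlds: {t, x, y}.

3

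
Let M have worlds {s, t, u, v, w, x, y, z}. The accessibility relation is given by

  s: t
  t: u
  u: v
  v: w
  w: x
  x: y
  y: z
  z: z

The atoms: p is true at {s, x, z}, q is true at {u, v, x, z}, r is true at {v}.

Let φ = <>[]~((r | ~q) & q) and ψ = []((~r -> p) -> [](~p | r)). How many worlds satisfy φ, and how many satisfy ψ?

7 and 6

For <>[]~((r | ~q) & q):
s: successors {t}; []~((r | ~q) & q) there: t:T. ✓
t: successors {u}; []~((r | ~q) & q) there: u:F. ✗
u: successors {v}; []~((r | ~q) & q) there: v:T. ✓
v: successors {w}; []~((r | ~q) & q) there: w:T. ✓
w: successors {x}; []~((r | ~q) & q) there: x:T. ✓
x: successors {y}; []~((r | ~q) & q) there: y:T. ✓
y: successors {z}; []~((r | ~q) & q) there: z:T. ✓
z: successors {z}; []~((r | ~q) & q) there: z:T. ✓
— 7 worlds.
For []((~r -> p) -> [](~p | r)):
s: successors {t}; (~r -> p) -> [](~p | r) there: t:T. ✓
t: successors {u}; (~r -> p) -> [](~p | r) there: u:T. ✓
u: successors {v}; (~r -> p) -> [](~p | r) there: v:T. ✓
v: successors {w}; (~r -> p) -> [](~p | r) there: w:T. ✓
w: successors {x}; (~r -> p) -> [](~p | r) there: x:T. ✓
x: successors {y}; (~r -> p) -> [](~p | r) there: y:T. ✓
y: successors {z}; (~r -> p) -> [](~p | r) there: z:F. ✗
z: successors {z}; (~r -> p) -> [](~p | r) there: z:F. ✗
— 6 worlds.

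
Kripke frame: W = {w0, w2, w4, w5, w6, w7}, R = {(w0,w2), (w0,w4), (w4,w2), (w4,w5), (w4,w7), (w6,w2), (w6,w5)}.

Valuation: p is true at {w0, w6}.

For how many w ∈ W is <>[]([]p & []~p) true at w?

3

w0: successors {w2, w4}; []([]p & []~p) there: w2:T, w4:T. ✓
w2: no successors, so <>[]([]p & []~p) fails. ✗
w4: successors {w2, w5, w7}; []([]p & []~p) there: w2:T, w5:T, w7:T. ✓
w5: no successors, so <>[]([]p & []~p) fails. ✗
w6: successors {w2, w5}; []([]p & []~p) there: w2:T, w5:T. ✓
w7: no successors, so <>[]([]p & []~p) fails. ✗
Satisfying worlds: {w0, w4, w6}.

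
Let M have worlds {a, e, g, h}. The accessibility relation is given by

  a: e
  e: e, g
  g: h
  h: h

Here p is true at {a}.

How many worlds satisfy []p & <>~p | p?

1

a: []p & <>~p is F, p is T. ✓
e: []p & <>~p is F, p is F. ✗
g: []p & <>~p is F, p is F. ✗
h: []p & <>~p is F, p is F. ✗
Satisfying worlds: {a}.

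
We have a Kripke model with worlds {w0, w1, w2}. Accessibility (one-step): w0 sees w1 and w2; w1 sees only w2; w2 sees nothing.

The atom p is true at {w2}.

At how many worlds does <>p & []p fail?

2

w0: <>p is T, []p is F. ✗
w1: <>p is T, []p is T. ✓
w2: <>p is F, []p is T. ✗
Satisfying worlds: {w1}.
So <>p & []p fails at the other 2 worlds.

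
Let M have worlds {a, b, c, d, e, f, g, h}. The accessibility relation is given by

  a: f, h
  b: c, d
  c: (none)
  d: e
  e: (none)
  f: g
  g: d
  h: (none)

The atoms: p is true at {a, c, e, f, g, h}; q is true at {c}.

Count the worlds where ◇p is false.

4

a: successors {f, h}; p there: f:T, h:T. ✓
b: successors {c, d}; p there: c:T, d:F. ✓
c: no successors, so ◇p fails. ✗
d: successors {e}; p there: e:T. ✓
e: no successors, so ◇p fails. ✗
f: successors {g}; p there: g:T. ✓
g: successors {d}; p there: d:F. ✗
h: no successors, so ◇p fails. ✗
Satisfying worlds: {a, b, d, f}.
So ◇p fails at the other 4 worlds.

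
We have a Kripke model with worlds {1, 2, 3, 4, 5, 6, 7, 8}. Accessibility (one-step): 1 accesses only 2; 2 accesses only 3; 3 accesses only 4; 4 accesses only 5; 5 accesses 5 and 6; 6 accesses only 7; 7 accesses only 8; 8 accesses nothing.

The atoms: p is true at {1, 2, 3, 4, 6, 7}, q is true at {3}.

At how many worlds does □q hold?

1: successors {2}; q there: 2:F. ✗
2: successors {3}; q there: 3:T. ✓
3: successors {4}; q there: 4:F. ✗
4: successors {5}; q there: 5:F. ✗
5: successors {5, 6}; q there: 5:F, 6:F. ✗
6: successors {7}; q there: 7:F. ✗
7: successors {8}; q there: 8:F. ✗
8: no successors, so □q holds vacuously. ✓
Satisfying worlds: {2, 8}.

2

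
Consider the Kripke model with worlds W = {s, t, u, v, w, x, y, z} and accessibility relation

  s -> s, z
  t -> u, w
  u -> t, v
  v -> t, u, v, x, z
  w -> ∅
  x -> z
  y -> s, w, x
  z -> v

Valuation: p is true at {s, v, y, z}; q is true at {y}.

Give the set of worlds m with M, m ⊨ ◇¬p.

s: successors {s, z}; ¬p there: s:F, z:F. ✗
t: successors {u, w}; ¬p there: u:T, w:T. ✓
u: successors {t, v}; ¬p there: t:T, v:F. ✓
v: successors {t, u, v, x, z}; ¬p there: t:T, u:T, v:F, x:T, z:F. ✓
w: no successors, so ◇¬p fails. ✗
x: successors {z}; ¬p there: z:F. ✗
y: successors {s, w, x}; ¬p there: s:F, w:T, x:T. ✓
z: successors {v}; ¬p there: v:F. ✗

{t, u, v, y}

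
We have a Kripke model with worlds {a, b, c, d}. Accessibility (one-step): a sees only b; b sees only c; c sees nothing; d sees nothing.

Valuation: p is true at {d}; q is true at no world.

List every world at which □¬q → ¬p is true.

{a, b, c}

a: □¬q is T, ¬p is T. ✓
b: □¬q is T, ¬p is T. ✓
c: □¬q is T, ¬p is T. ✓
d: □¬q is T, ¬p is F. ✗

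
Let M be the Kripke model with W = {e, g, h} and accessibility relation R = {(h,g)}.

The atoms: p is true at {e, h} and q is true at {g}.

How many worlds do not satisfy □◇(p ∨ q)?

1

e: no successors, so □◇(p ∨ q) holds vacuously. ✓
g: no successors, so □◇(p ∨ q) holds vacuously. ✓
h: successors {g}; ◇(p ∨ q) there: g:F. ✗
Satisfying worlds: {e, g}.
So □◇(p ∨ q) fails at the other 1 world.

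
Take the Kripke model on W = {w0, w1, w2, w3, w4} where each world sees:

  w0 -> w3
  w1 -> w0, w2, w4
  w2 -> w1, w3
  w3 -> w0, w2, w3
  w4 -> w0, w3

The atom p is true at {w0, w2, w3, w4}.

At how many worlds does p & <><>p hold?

w0: p is T, <><>p is T. ✓
w1: p is F, <><>p is T. ✗
w2: p is T, <><>p is T. ✓
w3: p is T, <><>p is T. ✓
w4: p is T, <><>p is T. ✓
Satisfying worlds: {w0, w2, w3, w4}.

4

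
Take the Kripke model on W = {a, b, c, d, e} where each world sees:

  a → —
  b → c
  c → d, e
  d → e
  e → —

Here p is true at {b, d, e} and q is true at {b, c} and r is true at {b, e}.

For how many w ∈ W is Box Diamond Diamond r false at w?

2

a: no successors, so Box Diamond Diamond r holds vacuously. ✓
b: successors {c}; Diamond Diamond r there: c:T. ✓
c: successors {d, e}; Diamond Diamond r there: d:F, e:F. ✗
d: successors {e}; Diamond Diamond r there: e:F. ✗
e: no successors, so Box Diamond Diamond r holds vacuously. ✓
Satisfying worlds: {a, b, e}.
So Box Diamond Diamond r fails at the other 2 worlds.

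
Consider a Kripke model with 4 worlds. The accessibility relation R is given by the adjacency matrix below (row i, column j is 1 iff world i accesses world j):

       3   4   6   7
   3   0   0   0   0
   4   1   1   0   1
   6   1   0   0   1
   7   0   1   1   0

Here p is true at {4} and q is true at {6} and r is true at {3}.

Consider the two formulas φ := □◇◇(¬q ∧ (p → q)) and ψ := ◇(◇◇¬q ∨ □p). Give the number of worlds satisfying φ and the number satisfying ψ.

For □◇◇(¬q ∧ (p → q)):
3: no successors, so □◇◇(¬q ∧ (p → q)) holds vacuously. ✓
4: successors {3, 4, 7}; ◇◇(¬q ∧ (p → q)) there: 3:F, 4:T, 7:T. ✗
6: successors {3, 7}; ◇◇(¬q ∧ (p → q)) there: 3:F, 7:T. ✗
7: successors {4, 6}; ◇◇(¬q ∧ (p → q)) there: 4:T, 6:F. ✗
— 1 world.
For ◇(◇◇¬q ∨ □p):
3: no successors, so ◇(◇◇¬q ∨ □p) fails. ✗
4: successors {3, 4, 7}; ◇◇¬q ∨ □p there: 3:T, 4:T, 7:T. ✓
6: successors {3, 7}; ◇◇¬q ∨ □p there: 3:T, 7:T. ✓
7: successors {4, 6}; ◇◇¬q ∨ □p there: 4:T, 6:T. ✓
— 3 worlds.

1 and 3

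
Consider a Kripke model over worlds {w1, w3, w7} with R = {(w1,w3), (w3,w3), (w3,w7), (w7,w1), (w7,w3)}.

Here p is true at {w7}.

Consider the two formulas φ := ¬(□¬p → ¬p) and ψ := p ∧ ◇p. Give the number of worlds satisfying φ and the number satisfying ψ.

1 and 0

For ¬(□¬p → ¬p):
w1: □¬p → ¬p is T. ✗
w3: □¬p → ¬p is T. ✗
w7: □¬p → ¬p is F. ✓
— 1 world.
For p ∧ ◇p:
w1: p is F, ◇p is F. ✗
w3: p is F, ◇p is T. ✗
w7: p is T, ◇p is F. ✗
— 0 worlds.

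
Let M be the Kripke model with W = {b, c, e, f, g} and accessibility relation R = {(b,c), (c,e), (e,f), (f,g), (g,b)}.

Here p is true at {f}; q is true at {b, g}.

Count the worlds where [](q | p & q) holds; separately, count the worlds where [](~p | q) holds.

For [](q | p & q):
b: successors {c}; q | p & q there: c:F. ✗
c: successors {e}; q | p & q there: e:F. ✗
e: successors {f}; q | p & q there: f:F. ✗
f: successors {g}; q | p & q there: g:T. ✓
g: successors {b}; q | p & q there: b:T. ✓
— 2 worlds.
For [](~p | q):
b: successors {c}; ~p | q there: c:T. ✓
c: successors {e}; ~p | q there: e:T. ✓
e: successors {f}; ~p | q there: f:F. ✗
f: successors {g}; ~p | q there: g:T. ✓
g: successors {b}; ~p | q there: b:T. ✓
— 4 worlds.

2 and 4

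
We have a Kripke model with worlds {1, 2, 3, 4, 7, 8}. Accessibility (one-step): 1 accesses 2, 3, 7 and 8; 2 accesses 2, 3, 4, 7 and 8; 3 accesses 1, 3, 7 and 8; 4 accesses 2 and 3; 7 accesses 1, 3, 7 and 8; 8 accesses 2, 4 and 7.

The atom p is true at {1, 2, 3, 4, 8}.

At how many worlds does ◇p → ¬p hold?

1: ◇p is T, ¬p is F. ✗
2: ◇p is T, ¬p is F. ✗
3: ◇p is T, ¬p is F. ✗
4: ◇p is T, ¬p is F. ✗
7: ◇p is T, ¬p is T. ✓
8: ◇p is T, ¬p is F. ✗
Satisfying worlds: {7}.

1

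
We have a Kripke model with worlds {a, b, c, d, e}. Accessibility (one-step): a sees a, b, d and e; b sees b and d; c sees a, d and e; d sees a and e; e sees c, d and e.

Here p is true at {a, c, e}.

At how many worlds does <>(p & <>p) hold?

a: successors {a, b, d, e}; p & <>p there: a:T, b:F, d:F, e:T. ✓
b: successors {b, d}; p & <>p there: b:F, d:F. ✗
c: successors {a, d, e}; p & <>p there: a:T, d:F, e:T. ✓
d: successors {a, e}; p & <>p there: a:T, e:T. ✓
e: successors {c, d, e}; p & <>p there: c:T, d:F, e:T. ✓
Satisfying worlds: {a, c, d, e}.

4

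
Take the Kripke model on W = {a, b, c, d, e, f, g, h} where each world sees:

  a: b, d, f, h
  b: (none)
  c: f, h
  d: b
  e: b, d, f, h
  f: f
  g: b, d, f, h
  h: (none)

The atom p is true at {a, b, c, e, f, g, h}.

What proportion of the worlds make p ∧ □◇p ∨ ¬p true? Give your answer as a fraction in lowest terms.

1/2

a: p ∧ □◇p is F, ¬p is F. ✗
b: p ∧ □◇p is T, ¬p is F. ✓
c: p ∧ □◇p is F, ¬p is F. ✗
d: p ∧ □◇p is F, ¬p is T. ✓
e: p ∧ □◇p is F, ¬p is F. ✗
f: p ∧ □◇p is T, ¬p is F. ✓
g: p ∧ □◇p is F, ¬p is F. ✗
h: p ∧ □◇p is T, ¬p is F. ✓
That's 4 of 8 worlds, so 4/8 = 1/2.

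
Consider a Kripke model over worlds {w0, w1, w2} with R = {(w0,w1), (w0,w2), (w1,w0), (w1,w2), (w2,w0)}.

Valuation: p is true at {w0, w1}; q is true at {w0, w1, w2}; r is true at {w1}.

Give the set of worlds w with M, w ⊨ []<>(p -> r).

w0: successors {w1, w2}; <>(p -> r) there: w1:T, w2:F. ✗
w1: successors {w0, w2}; <>(p -> r) there: w0:T, w2:F. ✗
w2: successors {w0}; <>(p -> r) there: w0:T. ✓

{w2}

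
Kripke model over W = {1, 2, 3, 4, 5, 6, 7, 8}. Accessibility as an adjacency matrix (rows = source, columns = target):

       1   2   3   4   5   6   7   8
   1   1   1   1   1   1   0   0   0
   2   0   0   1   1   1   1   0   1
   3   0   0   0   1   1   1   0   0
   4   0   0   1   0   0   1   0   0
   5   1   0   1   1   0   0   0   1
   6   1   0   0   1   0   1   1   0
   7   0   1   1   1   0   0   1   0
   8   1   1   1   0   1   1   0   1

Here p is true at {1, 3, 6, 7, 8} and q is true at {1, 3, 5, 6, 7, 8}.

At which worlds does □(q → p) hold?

{4, 5, 6, 7}

1: successors {1, 2, 3, 4, 5}; q → p there: 1:T, 2:T, 3:T, 4:T, 5:F. ✗
2: successors {3, 4, 5, 6, 8}; q → p there: 3:T, 4:T, 5:F, 6:T, 8:T. ✗
3: successors {4, 5, 6}; q → p there: 4:T, 5:F, 6:T. ✗
4: successors {3, 6}; q → p there: 3:T, 6:T. ✓
5: successors {1, 3, 4, 8}; q → p there: 1:T, 3:T, 4:T, 8:T. ✓
6: successors {1, 4, 6, 7}; q → p there: 1:T, 4:T, 6:T, 7:T. ✓
7: successors {2, 3, 4, 7}; q → p there: 2:T, 3:T, 4:T, 7:T. ✓
8: successors {1, 2, 3, 5, 6, 8}; q → p there: 1:T, 2:T, 3:T, 5:F, 6:T, 8:T. ✗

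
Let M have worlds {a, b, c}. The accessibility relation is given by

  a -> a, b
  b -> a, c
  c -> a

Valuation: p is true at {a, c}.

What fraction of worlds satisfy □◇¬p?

a: successors {a, b}; ◇¬p there: a:T, b:F. ✗
b: successors {a, c}; ◇¬p there: a:T, c:F. ✗
c: successors {a}; ◇¬p there: a:T. ✓
That's 1 of 3 worlds, so 1/3.

1/3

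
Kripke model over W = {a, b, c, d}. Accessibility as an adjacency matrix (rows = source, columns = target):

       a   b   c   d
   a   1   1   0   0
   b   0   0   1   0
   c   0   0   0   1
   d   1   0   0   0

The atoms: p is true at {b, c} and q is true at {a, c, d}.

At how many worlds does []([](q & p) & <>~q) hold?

a: successors {a, b}; [](q & p) & <>~q there: a:F, b:F. ✗
b: successors {c}; [](q & p) & <>~q there: c:F. ✗
c: successors {d}; [](q & p) & <>~q there: d:F. ✗
d: successors {a}; [](q & p) & <>~q there: a:F. ✗
Satisfying worlds: ∅.

0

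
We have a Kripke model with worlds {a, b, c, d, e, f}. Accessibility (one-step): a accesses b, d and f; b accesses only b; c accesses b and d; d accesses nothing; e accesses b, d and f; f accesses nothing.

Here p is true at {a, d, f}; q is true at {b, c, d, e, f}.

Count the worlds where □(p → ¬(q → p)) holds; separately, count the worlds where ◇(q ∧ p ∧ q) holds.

3 and 3

For □(p → ¬(q → p)):
a: successors {b, d, f}; p → ¬(q → p) there: b:T, d:F, f:F. ✗
b: successors {b}; p → ¬(q → p) there: b:T. ✓
c: successors {b, d}; p → ¬(q → p) there: b:T, d:F. ✗
d: no successors, so □(p → ¬(q → p)) holds vacuously. ✓
e: successors {b, d, f}; p → ¬(q → p) there: b:T, d:F, f:F. ✗
f: no successors, so □(p → ¬(q → p)) holds vacuously. ✓
— 3 worlds.
For ◇(q ∧ p ∧ q):
a: successors {b, d, f}; q ∧ p ∧ q there: b:F, d:T, f:T. ✓
b: successors {b}; q ∧ p ∧ q there: b:F. ✗
c: successors {b, d}; q ∧ p ∧ q there: b:F, d:T. ✓
d: no successors, so ◇(q ∧ p ∧ q) fails. ✗
e: successors {b, d, f}; q ∧ p ∧ q there: b:F, d:T, f:T. ✓
f: no successors, so ◇(q ∧ p ∧ q) fails. ✗
— 3 worlds.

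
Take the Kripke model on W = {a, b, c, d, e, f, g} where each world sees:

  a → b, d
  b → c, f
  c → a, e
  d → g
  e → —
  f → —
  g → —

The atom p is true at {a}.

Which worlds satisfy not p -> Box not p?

{a, b, d, e, f, g}

a: not p is F, Box not p is T. ✓
b: not p is T, Box not p is T. ✓
c: not p is T, Box not p is F. ✗
d: not p is T, Box not p is T. ✓
e: not p is T, Box not p is T. ✓
f: not p is T, Box not p is T. ✓
g: not p is T, Box not p is T. ✓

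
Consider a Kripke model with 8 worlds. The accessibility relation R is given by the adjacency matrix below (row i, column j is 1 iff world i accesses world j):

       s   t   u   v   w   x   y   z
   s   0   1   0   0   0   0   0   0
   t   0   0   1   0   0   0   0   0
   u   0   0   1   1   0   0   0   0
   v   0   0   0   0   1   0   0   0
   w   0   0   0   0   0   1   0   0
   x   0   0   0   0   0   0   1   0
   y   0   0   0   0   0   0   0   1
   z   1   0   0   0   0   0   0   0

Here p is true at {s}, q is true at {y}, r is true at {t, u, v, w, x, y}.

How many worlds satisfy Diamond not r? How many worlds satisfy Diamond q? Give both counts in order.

For Diamond not r:
s: successors {t}; not r there: t:F. ✗
t: successors {u}; not r there: u:F. ✗
u: successors {u, v}; not r there: u:F, v:F. ✗
v: successors {w}; not r there: w:F. ✗
w: successors {x}; not r there: x:F. ✗
x: successors {y}; not r there: y:F. ✗
y: successors {z}; not r there: z:T. ✓
z: successors {s}; not r there: s:T. ✓
— 2 worlds.
For Diamond q:
s: successors {t}; q there: t:F. ✗
t: successors {u}; q there: u:F. ✗
u: successors {u, v}; q there: u:F, v:F. ✗
v: successors {w}; q there: w:F. ✗
w: successors {x}; q there: x:F. ✗
x: successors {y}; q there: y:T. ✓
y: successors {z}; q there: z:F. ✗
z: successors {s}; q there: s:F. ✗
— 1 world.

2 and 1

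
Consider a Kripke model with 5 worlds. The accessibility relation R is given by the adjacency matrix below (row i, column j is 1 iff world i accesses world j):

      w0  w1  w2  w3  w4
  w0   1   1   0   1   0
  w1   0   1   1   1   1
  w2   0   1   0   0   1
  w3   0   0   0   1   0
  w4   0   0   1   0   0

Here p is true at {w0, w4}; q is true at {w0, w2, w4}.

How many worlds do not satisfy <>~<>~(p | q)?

3

w0: successors {w0, w1, w3}; ~<>~(p | q) there: w0:F, w1:F, w3:F. ✗
w1: successors {w1, w2, w3, w4}; ~<>~(p | q) there: w1:F, w2:F, w3:F, w4:T. ✓
w2: successors {w1, w4}; ~<>~(p | q) there: w1:F, w4:T. ✓
w3: successors {w3}; ~<>~(p | q) there: w3:F. ✗
w4: successors {w2}; ~<>~(p | q) there: w2:F. ✗
Satisfying worlds: {w1, w2}.
So <>~<>~(p | q) fails at the other 3 worlds.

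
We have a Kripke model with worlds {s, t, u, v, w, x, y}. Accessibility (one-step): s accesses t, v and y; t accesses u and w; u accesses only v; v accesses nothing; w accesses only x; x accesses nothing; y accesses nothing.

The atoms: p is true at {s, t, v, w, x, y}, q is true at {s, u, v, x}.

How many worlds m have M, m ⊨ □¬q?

s: successors {t, v, y}; ¬q there: t:T, v:F, y:T. ✗
t: successors {u, w}; ¬q there: u:F, w:T. ✗
u: successors {v}; ¬q there: v:F. ✗
v: no successors, so □¬q holds vacuously. ✓
w: successors {x}; ¬q there: x:F. ✗
x: no successors, so □¬q holds vacuously. ✓
y: no successors, so □¬q holds vacuously. ✓
Satisfying worlds: {v, x, y}.

3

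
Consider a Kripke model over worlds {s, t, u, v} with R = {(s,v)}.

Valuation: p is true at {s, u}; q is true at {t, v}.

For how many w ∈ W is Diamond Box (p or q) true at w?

s: successors {v}; Box (p or q) there: v:T. ✓
t: no successors, so Diamond Box (p or q) fails. ✗
u: no successors, so Diamond Box (p or q) fails. ✗
v: no successors, so Diamond Box (p or q) fails. ✗
Satisfying worlds: {s}.

1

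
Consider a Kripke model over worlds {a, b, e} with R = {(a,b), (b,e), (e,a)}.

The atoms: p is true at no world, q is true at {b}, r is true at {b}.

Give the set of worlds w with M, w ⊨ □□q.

{e}

a: successors {b}; □q there: b:F. ✗
b: successors {e}; □q there: e:F. ✗
e: successors {a}; □q there: a:T. ✓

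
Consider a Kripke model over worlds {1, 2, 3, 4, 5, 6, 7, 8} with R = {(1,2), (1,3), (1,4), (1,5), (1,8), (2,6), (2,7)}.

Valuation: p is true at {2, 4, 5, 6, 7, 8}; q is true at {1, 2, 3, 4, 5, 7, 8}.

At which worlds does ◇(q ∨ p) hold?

1: successors {2, 3, 4, 5, 8}; q ∨ p there: 2:T, 3:T, 4:T, 5:T, 8:T. ✓
2: successors {6, 7}; q ∨ p there: 6:T, 7:T. ✓
3: no successors, so ◇(q ∨ p) fails. ✗
4: no successors, so ◇(q ∨ p) fails. ✗
5: no successors, so ◇(q ∨ p) fails. ✗
6: no successors, so ◇(q ∨ p) fails. ✗
7: no successors, so ◇(q ∨ p) fails. ✗
8: no successors, so ◇(q ∨ p) fails. ✗

{1, 2}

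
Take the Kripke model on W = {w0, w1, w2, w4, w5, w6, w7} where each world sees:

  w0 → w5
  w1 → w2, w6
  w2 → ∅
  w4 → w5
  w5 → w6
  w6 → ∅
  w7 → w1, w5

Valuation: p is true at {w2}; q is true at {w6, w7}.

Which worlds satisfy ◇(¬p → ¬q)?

{w0, w1, w4, w7}

w0: successors {w5}; ¬p → ¬q there: w5:T. ✓
w1: successors {w2, w6}; ¬p → ¬q there: w2:T, w6:F. ✓
w2: no successors, so ◇(¬p → ¬q) fails. ✗
w4: successors {w5}; ¬p → ¬q there: w5:T. ✓
w5: successors {w6}; ¬p → ¬q there: w6:F. ✗
w6: no successors, so ◇(¬p → ¬q) fails. ✗
w7: successors {w1, w5}; ¬p → ¬q there: w1:T, w5:T. ✓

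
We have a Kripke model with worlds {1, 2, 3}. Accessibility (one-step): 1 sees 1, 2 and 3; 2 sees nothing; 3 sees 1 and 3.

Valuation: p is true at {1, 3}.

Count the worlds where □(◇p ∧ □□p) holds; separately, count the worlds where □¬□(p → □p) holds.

For □(◇p ∧ □□p):
1: successors {1, 2, 3}; ◇p ∧ □□p there: 1:F, 2:F, 3:F. ✗
2: no successors, so □(◇p ∧ □□p) holds vacuously. ✓
3: successors {1, 3}; ◇p ∧ □□p there: 1:F, 3:F. ✗
— 1 world.
For □¬□(p → □p):
1: successors {1, 2, 3}; ¬□(p → □p) there: 1:T, 2:F, 3:T. ✗
2: no successors, so □¬□(p → □p) holds vacuously. ✓
3: successors {1, 3}; ¬□(p → □p) there: 1:T, 3:T. ✓
— 2 worlds.

1 and 2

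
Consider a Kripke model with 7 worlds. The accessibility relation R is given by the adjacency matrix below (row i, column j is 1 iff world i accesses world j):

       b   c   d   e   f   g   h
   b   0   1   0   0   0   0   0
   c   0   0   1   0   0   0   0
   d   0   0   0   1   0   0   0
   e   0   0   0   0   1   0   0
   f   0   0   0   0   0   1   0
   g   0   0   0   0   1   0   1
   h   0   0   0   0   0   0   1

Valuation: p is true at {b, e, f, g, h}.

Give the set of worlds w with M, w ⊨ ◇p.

{d, e, f, g, h}

b: successors {c}; p there: c:F. ✗
c: successors {d}; p there: d:F. ✗
d: successors {e}; p there: e:T. ✓
e: successors {f}; p there: f:T. ✓
f: successors {g}; p there: g:T. ✓
g: successors {f, h}; p there: f:T, h:T. ✓
h: successors {h}; p there: h:T. ✓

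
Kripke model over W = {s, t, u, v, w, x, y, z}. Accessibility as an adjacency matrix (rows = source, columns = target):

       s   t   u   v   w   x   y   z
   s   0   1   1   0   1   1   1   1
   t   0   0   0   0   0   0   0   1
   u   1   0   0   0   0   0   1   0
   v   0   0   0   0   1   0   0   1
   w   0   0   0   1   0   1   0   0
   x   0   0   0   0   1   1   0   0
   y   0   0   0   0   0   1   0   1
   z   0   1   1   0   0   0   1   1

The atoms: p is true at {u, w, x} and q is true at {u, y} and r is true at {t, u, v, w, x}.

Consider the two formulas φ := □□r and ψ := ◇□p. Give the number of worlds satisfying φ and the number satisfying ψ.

1 and 4

For □□r:
s: successors {t, u, w, x, y, z}; □r there: t:F, u:F, w:T, x:T, y:F, z:F. ✗
t: successors {z}; □r there: z:F. ✗
u: successors {s, y}; □r there: s:F, y:F. ✗
v: successors {w, z}; □r there: w:T, z:F. ✗
w: successors {v, x}; □r there: v:F, x:T. ✗
x: successors {w, x}; □r there: w:T, x:T. ✓
y: successors {x, z}; □r there: x:T, z:F. ✗
z: successors {t, u, y, z}; □r there: t:F, u:F, y:F, z:F. ✗
— 1 world.
For ◇□p:
s: successors {t, u, w, x, y, z}; □p there: t:F, u:F, w:F, x:T, y:F, z:F. ✓
t: successors {z}; □p there: z:F. ✗
u: successors {s, y}; □p there: s:F, y:F. ✗
v: successors {w, z}; □p there: w:F, z:F. ✗
w: successors {v, x}; □p there: v:F, x:T. ✓
x: successors {w, x}; □p there: w:F, x:T. ✓
y: successors {x, z}; □p there: x:T, z:F. ✓
z: successors {t, u, y, z}; □p there: t:F, u:F, y:F, z:F. ✗
— 4 worlds.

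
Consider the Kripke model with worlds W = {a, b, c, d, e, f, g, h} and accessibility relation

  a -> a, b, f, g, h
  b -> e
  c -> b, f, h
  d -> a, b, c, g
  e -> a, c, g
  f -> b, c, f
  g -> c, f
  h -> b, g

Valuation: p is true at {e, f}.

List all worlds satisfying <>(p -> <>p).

{a, c, d, e, f, g, h}

a: successors {a, b, f, g, h}; p -> <>p there: a:T, b:T, f:T, g:T, h:T. ✓
b: successors {e}; p -> <>p there: e:F. ✗
c: successors {b, f, h}; p -> <>p there: b:T, f:T, h:T. ✓
d: successors {a, b, c, g}; p -> <>p there: a:T, b:T, c:T, g:T. ✓
e: successors {a, c, g}; p -> <>p there: a:T, c:T, g:T. ✓
f: successors {b, c, f}; p -> <>p there: b:T, c:T, f:T. ✓
g: successors {c, f}; p -> <>p there: c:T, f:T. ✓
h: successors {b, g}; p -> <>p there: b:T, g:T. ✓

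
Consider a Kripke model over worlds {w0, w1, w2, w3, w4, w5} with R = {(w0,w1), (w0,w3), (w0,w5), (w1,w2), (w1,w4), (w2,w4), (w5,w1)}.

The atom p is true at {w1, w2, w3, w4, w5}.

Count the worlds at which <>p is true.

4

w0: successors {w1, w3, w5}; p there: w1:T, w3:T, w5:T. ✓
w1: successors {w2, w4}; p there: w2:T, w4:T. ✓
w2: successors {w4}; p there: w4:T. ✓
w3: no successors, so <>p fails. ✗
w4: no successors, so <>p fails. ✗
w5: successors {w1}; p there: w1:T. ✓
Satisfying worlds: {w0, w1, w2, w5}.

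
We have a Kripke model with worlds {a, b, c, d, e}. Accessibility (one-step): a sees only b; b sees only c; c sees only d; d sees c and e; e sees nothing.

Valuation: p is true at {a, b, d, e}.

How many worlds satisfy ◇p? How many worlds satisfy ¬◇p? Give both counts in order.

3 and 2

For ◇p:
a: successors {b}; p there: b:T. ✓
b: successors {c}; p there: c:F. ✗
c: successors {d}; p there: d:T. ✓
d: successors {c, e}; p there: c:F, e:T. ✓
e: no successors, so ◇p fails. ✗
— 3 worlds.
For ¬◇p:
a: ◇p is T. ✗
b: ◇p is F. ✓
c: ◇p is T. ✗
d: ◇p is T. ✗
e: ◇p is F. ✓
— 2 worlds.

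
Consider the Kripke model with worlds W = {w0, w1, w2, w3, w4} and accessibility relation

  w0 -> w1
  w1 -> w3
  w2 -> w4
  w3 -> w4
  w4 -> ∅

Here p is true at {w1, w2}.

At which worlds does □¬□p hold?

w0: successors {w1}; ¬□p there: w1:T. ✓
w1: successors {w3}; ¬□p there: w3:T. ✓
w2: successors {w4}; ¬□p there: w4:F. ✗
w3: successors {w4}; ¬□p there: w4:F. ✗
w4: no successors, so □¬□p holds vacuously. ✓

{w0, w1, w4}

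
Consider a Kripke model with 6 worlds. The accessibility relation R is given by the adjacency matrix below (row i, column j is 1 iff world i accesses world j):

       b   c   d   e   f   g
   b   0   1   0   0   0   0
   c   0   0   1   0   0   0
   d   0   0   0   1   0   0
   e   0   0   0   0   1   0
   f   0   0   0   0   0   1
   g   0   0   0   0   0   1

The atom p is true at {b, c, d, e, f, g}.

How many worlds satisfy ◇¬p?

b: successors {c}; ¬p there: c:F. ✗
c: successors {d}; ¬p there: d:F. ✗
d: successors {e}; ¬p there: e:F. ✗
e: successors {f}; ¬p there: f:F. ✗
f: successors {g}; ¬p there: g:F. ✗
g: successors {g}; ¬p there: g:F. ✗
Satisfying worlds: ∅.

0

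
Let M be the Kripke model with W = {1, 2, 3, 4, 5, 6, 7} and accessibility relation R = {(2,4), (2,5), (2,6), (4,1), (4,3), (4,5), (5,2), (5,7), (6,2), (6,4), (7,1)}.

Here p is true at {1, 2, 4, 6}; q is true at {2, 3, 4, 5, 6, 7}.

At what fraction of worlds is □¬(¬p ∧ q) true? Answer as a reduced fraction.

4/7

1: no successors, so □¬(¬p ∧ q) holds vacuously. ✓
2: successors {4, 5, 6}; ¬(¬p ∧ q) there: 4:T, 5:F, 6:T. ✗
3: no successors, so □¬(¬p ∧ q) holds vacuously. ✓
4: successors {1, 3, 5}; ¬(¬p ∧ q) there: 1:T, 3:F, 5:F. ✗
5: successors {2, 7}; ¬(¬p ∧ q) there: 2:T, 7:F. ✗
6: successors {2, 4}; ¬(¬p ∧ q) there: 2:T, 4:T. ✓
7: successors {1}; ¬(¬p ∧ q) there: 1:T. ✓
That's 4 of 7 worlds, so 4/7.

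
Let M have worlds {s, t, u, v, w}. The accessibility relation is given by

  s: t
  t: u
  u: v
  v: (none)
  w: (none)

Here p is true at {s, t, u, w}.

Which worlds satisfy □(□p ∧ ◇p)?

{s, v, w}

s: successors {t}; □p ∧ ◇p there: t:T. ✓
t: successors {u}; □p ∧ ◇p there: u:F. ✗
u: successors {v}; □p ∧ ◇p there: v:F. ✗
v: no successors, so □(□p ∧ ◇p) holds vacuously. ✓
w: no successors, so □(□p ∧ ◇p) holds vacuously. ✓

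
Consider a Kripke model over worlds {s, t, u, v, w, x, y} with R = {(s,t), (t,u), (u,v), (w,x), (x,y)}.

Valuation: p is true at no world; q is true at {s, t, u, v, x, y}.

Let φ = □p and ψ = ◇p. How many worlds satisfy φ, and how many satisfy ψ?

2 and 0

For □p:
s: successors {t}; p there: t:F. ✗
t: successors {u}; p there: u:F. ✗
u: successors {v}; p there: v:F. ✗
v: no successors, so □p holds vacuously. ✓
w: successors {x}; p there: x:F. ✗
x: successors {y}; p there: y:F. ✗
y: no successors, so □p holds vacuously. ✓
— 2 worlds.
For ◇p:
s: successors {t}; p there: t:F. ✗
t: successors {u}; p there: u:F. ✗
u: successors {v}; p there: v:F. ✗
v: no successors, so ◇p fails. ✗
w: successors {x}; p there: x:F. ✗
x: successors {y}; p there: y:F. ✗
y: no successors, so ◇p fails. ✗
— 0 worlds.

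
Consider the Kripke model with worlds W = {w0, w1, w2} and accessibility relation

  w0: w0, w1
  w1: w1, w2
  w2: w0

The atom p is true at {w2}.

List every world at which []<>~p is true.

{w0, w1, w2}

w0: successors {w0, w1}; <>~p there: w0:T, w1:T. ✓
w1: successors {w1, w2}; <>~p there: w1:T, w2:T. ✓
w2: successors {w0}; <>~p there: w0:T. ✓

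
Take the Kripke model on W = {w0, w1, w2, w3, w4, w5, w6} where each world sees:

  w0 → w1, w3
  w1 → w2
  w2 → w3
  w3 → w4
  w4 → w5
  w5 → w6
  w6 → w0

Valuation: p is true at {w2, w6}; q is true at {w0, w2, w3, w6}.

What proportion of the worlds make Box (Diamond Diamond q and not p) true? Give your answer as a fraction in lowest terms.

w0: successors {w1, w3}; Diamond Diamond q and not p there: w1:T, w3:F. ✗
w1: successors {w2}; Diamond Diamond q and not p there: w2:F. ✗
w2: successors {w3}; Diamond Diamond q and not p there: w3:F. ✗
w3: successors {w4}; Diamond Diamond q and not p there: w4:T. ✓
w4: successors {w5}; Diamond Diamond q and not p there: w5:T. ✓
w5: successors {w6}; Diamond Diamond q and not p there: w6:F. ✗
w6: successors {w0}; Diamond Diamond q and not p there: w0:T. ✓
That's 3 of 7 worlds, so 3/7.

3/7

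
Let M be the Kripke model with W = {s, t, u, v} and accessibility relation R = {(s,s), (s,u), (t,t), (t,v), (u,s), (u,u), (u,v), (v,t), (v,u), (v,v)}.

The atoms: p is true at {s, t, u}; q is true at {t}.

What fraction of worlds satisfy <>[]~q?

3/4

s: successors {s, u}; []~q there: s:T, u:T. ✓
t: successors {t, v}; []~q there: t:F, v:F. ✗
u: successors {s, u, v}; []~q there: s:T, u:T, v:F. ✓
v: successors {t, u, v}; []~q there: t:F, u:T, v:F. ✓
That's 3 of 4 worlds, so 3/4.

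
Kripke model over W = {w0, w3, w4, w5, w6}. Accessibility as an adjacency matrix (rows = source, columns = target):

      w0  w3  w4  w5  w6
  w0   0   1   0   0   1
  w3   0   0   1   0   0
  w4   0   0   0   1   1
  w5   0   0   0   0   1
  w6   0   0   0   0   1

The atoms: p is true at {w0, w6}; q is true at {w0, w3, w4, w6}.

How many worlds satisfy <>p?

4

w0: successors {w3, w6}; p there: w3:F, w6:T. ✓
w3: successors {w4}; p there: w4:F. ✗
w4: successors {w5, w6}; p there: w5:F, w6:T. ✓
w5: successors {w6}; p there: w6:T. ✓
w6: successors {w6}; p there: w6:T. ✓
Satisfying worlds: {w0, w4, w5, w6}.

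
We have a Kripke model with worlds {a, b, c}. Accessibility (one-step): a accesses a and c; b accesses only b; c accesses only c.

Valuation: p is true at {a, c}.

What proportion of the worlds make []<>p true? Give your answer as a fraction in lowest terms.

2/3

a: successors {a, c}; <>p there: a:T, c:T. ✓
b: successors {b}; <>p there: b:F. ✗
c: successors {c}; <>p there: c:T. ✓
That's 2 of 3 worlds, so 2/3.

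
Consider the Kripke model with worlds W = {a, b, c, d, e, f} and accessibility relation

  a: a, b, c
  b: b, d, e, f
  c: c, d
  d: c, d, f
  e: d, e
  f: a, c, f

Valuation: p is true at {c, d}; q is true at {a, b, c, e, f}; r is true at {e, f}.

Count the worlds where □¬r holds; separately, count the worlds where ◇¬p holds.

2 and 5

For □¬r:
a: successors {a, b, c}; ¬r there: a:T, b:T, c:T. ✓
b: successors {b, d, e, f}; ¬r there: b:T, d:T, e:F, f:F. ✗
c: successors {c, d}; ¬r there: c:T, d:T. ✓
d: successors {c, d, f}; ¬r there: c:T, d:T, f:F. ✗
e: successors {d, e}; ¬r there: d:T, e:F. ✗
f: successors {a, c, f}; ¬r there: a:T, c:T, f:F. ✗
— 2 worlds.
For ◇¬p:
a: successors {a, b, c}; ¬p there: a:T, b:T, c:F. ✓
b: successors {b, d, e, f}; ¬p there: b:T, d:F, e:T, f:T. ✓
c: successors {c, d}; ¬p there: c:F, d:F. ✗
d: successors {c, d, f}; ¬p there: c:F, d:F, f:T. ✓
e: successors {d, e}; ¬p there: d:F, e:T. ✓
f: successors {a, c, f}; ¬p there: a:T, c:F, f:T. ✓
— 5 worlds.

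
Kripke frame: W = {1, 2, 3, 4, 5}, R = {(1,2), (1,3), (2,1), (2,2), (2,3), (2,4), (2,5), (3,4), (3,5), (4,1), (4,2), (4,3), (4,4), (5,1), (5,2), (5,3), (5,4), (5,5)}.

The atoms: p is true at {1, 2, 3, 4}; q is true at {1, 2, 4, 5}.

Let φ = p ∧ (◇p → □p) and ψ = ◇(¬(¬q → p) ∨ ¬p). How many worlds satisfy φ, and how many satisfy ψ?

2 and 3

For p ∧ (◇p → □p):
1: p is T, ◇p → □p is T. ✓
2: p is T, ◇p → □p is F. ✗
3: p is T, ◇p → □p is F. ✗
4: p is T, ◇p → □p is T. ✓
5: p is F, ◇p → □p is F. ✗
— 2 worlds.
For ◇(¬(¬q → p) ∨ ¬p):
1: successors {2, 3}; ¬(¬q → p) ∨ ¬p there: 2:F, 3:F. ✗
2: successors {1, 2, 3, 4, 5}; ¬(¬q → p) ∨ ¬p there: 1:F, 2:F, 3:F, 4:F, 5:T. ✓
3: successors {4, 5}; ¬(¬q → p) ∨ ¬p there: 4:F, 5:T. ✓
4: successors {1, 2, 3, 4}; ¬(¬q → p) ∨ ¬p there: 1:F, 2:F, 3:F, 4:F. ✗
5: successors {1, 2, 3, 4, 5}; ¬(¬q → p) ∨ ¬p there: 1:F, 2:F, 3:F, 4:F, 5:T. ✓
— 3 worlds.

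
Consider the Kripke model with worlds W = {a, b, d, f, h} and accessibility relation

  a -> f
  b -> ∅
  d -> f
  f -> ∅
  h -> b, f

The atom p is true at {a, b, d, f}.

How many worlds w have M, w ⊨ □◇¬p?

a: successors {f}; ◇¬p there: f:F. ✗
b: no successors, so □◇¬p holds vacuously. ✓
d: successors {f}; ◇¬p there: f:F. ✗
f: no successors, so □◇¬p holds vacuously. ✓
h: successors {b, f}; ◇¬p there: b:F, f:F. ✗
Satisfying worlds: {b, f}.

2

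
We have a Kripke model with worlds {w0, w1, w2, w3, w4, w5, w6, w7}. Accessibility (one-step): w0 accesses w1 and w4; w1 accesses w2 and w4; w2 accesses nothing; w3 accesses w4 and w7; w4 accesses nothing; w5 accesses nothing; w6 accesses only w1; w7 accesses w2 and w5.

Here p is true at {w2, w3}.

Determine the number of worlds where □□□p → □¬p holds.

6

w0: □□□p is T, □¬p is T. ✓
w1: □□□p is T, □¬p is F. ✗
w2: □□□p is T, □¬p is T. ✓
w3: □□□p is T, □¬p is T. ✓
w4: □□□p is T, □¬p is T. ✓
w5: □□□p is T, □¬p is T. ✓
w6: □□□p is T, □¬p is T. ✓
w7: □□□p is T, □¬p is F. ✗
Satisfying worlds: {w0, w2, w3, w4, w5, w6}.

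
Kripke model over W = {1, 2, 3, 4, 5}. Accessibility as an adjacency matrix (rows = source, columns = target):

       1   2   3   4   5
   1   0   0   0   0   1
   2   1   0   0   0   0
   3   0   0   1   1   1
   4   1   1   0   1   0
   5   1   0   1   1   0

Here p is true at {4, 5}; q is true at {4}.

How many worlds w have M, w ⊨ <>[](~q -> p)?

3

1: successors {5}; [](~q -> p) there: 5:F. ✗
2: successors {1}; [](~q -> p) there: 1:T. ✓
3: successors {3, 4, 5}; [](~q -> p) there: 3:F, 4:F, 5:F. ✗
4: successors {1, 2, 4}; [](~q -> p) there: 1:T, 2:F, 4:F. ✓
5: successors {1, 3, 4}; [](~q -> p) there: 1:T, 3:F, 4:F. ✓
Satisfying worlds: {2, 4, 5}.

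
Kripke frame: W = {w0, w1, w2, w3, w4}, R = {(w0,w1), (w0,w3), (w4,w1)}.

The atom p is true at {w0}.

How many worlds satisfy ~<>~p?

w0: <>~p is T. ✗
w1: <>~p is F. ✓
w2: <>~p is F. ✓
w3: <>~p is F. ✓
w4: <>~p is T. ✗
Satisfying worlds: {w1, w2, w3}.

3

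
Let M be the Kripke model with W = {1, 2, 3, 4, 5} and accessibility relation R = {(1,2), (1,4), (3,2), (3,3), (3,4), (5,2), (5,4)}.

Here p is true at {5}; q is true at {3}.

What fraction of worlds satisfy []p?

1: successors {2, 4}; p there: 2:F, 4:F. ✗
2: no successors, so []p holds vacuously. ✓
3: successors {2, 3, 4}; p there: 2:F, 3:F, 4:F. ✗
4: no successors, so []p holds vacuously. ✓
5: successors {2, 4}; p there: 2:F, 4:F. ✗
That's 2 of 5 worlds, so 2/5.

2/5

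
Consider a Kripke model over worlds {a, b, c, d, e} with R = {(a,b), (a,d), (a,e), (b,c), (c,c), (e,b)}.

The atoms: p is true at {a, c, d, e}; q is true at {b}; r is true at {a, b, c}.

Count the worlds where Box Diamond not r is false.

a: successors {b, d, e}; Diamond not r there: b:F, d:F, e:F. ✗
b: successors {c}; Diamond not r there: c:F. ✗
c: successors {c}; Diamond not r there: c:F. ✗
d: no successors, so Box Diamond not r holds vacuously. ✓
e: successors {b}; Diamond not r there: b:F. ✗
Satisfying worlds: {d}.
So Box Diamond not r fails at the other 4 worlds.

4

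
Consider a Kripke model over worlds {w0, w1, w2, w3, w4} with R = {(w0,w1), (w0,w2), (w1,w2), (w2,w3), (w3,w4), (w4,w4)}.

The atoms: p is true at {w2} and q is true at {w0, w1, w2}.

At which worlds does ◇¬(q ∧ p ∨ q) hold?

{w2, w3, w4}

w0: successors {w1, w2}; ¬(q ∧ p ∨ q) there: w1:F, w2:F. ✗
w1: successors {w2}; ¬(q ∧ p ∨ q) there: w2:F. ✗
w2: successors {w3}; ¬(q ∧ p ∨ q) there: w3:T. ✓
w3: successors {w4}; ¬(q ∧ p ∨ q) there: w4:T. ✓
w4: successors {w4}; ¬(q ∧ p ∨ q) there: w4:T. ✓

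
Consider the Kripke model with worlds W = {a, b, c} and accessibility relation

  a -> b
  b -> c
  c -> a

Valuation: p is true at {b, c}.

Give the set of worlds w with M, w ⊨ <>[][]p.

a: successors {b}; [][]p there: b:F. ✗
b: successors {c}; [][]p there: c:T. ✓
c: successors {a}; [][]p there: a:T. ✓

{b, c}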